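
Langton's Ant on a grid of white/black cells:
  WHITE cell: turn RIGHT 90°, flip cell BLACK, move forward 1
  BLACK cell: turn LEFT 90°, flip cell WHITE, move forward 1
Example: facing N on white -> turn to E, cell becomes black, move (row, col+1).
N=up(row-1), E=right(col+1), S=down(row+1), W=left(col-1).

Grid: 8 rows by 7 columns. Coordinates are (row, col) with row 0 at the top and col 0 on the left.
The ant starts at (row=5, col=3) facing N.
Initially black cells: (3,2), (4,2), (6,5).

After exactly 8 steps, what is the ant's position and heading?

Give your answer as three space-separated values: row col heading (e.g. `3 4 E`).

Answer: 3 1 N

Derivation:
Step 1: on WHITE (5,3): turn R to E, flip to black, move to (5,4). |black|=4
Step 2: on WHITE (5,4): turn R to S, flip to black, move to (6,4). |black|=5
Step 3: on WHITE (6,4): turn R to W, flip to black, move to (6,3). |black|=6
Step 4: on WHITE (6,3): turn R to N, flip to black, move to (5,3). |black|=7
Step 5: on BLACK (5,3): turn L to W, flip to white, move to (5,2). |black|=6
Step 6: on WHITE (5,2): turn R to N, flip to black, move to (4,2). |black|=7
Step 7: on BLACK (4,2): turn L to W, flip to white, move to (4,1). |black|=6
Step 8: on WHITE (4,1): turn R to N, flip to black, move to (3,1). |black|=7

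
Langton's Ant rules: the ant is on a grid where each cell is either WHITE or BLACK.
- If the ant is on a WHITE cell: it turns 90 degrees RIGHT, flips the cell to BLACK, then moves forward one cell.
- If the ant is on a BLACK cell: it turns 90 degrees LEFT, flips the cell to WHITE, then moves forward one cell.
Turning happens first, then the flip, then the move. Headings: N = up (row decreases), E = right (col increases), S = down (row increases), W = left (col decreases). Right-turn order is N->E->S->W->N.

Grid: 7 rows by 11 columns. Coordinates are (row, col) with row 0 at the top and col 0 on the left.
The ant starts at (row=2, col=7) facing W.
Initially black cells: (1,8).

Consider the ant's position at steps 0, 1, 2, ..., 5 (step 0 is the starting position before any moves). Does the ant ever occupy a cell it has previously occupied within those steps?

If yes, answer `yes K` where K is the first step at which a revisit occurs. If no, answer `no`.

Answer: no

Derivation:
Step 1: on WHITE (2,7): turn R to N, flip to black, move to (1,7). |black|=2 — new cell
Step 2: on WHITE (1,7): turn R to E, flip to black, move to (1,8). |black|=3 — new cell
Step 3: on BLACK (1,8): turn L to N, flip to white, move to (0,8). |black|=2 — new cell
Step 4: on WHITE (0,8): turn R to E, flip to black, move to (0,9). |black|=3 — new cell
Step 5: on WHITE (0,9): turn R to S, flip to black, move to (1,9). |black|=4 — new cell
No revisit within 5 steps.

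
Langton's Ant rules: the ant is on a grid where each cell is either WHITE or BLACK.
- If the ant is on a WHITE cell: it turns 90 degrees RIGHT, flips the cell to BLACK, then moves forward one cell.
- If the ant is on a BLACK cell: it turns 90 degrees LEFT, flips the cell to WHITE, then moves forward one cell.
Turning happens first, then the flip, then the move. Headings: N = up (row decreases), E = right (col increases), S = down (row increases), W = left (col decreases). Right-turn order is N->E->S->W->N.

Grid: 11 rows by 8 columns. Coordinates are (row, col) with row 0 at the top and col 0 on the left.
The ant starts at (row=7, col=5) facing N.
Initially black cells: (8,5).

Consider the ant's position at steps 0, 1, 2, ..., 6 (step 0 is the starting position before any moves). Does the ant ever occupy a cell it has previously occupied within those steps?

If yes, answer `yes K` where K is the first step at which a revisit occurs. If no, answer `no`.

Answer: no

Derivation:
Step 1: on WHITE (7,5): turn R to E, flip to black, move to (7,6). |black|=2 — new cell
Step 2: on WHITE (7,6): turn R to S, flip to black, move to (8,6). |black|=3 — new cell
Step 3: on WHITE (8,6): turn R to W, flip to black, move to (8,5). |black|=4 — new cell
Step 4: on BLACK (8,5): turn L to S, flip to white, move to (9,5). |black|=3 — new cell
Step 5: on WHITE (9,5): turn R to W, flip to black, move to (9,4). |black|=4 — new cell
Step 6: on WHITE (9,4): turn R to N, flip to black, move to (8,4). |black|=5 — new cell
No revisit within 6 steps.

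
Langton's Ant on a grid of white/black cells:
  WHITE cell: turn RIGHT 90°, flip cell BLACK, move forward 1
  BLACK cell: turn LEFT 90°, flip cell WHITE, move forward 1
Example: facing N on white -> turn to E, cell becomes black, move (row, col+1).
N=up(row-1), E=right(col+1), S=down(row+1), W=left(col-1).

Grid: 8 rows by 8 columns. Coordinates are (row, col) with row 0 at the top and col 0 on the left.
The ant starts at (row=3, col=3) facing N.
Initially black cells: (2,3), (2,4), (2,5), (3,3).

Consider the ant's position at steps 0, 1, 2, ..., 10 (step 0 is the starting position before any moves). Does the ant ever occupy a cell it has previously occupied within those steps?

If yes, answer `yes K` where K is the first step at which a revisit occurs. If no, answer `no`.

Answer: no

Derivation:
Step 1: on BLACK (3,3): turn L to W, flip to white, move to (3,2). |black|=3 — new cell
Step 2: on WHITE (3,2): turn R to N, flip to black, move to (2,2). |black|=4 — new cell
Step 3: on WHITE (2,2): turn R to E, flip to black, move to (2,3). |black|=5 — new cell
Step 4: on BLACK (2,3): turn L to N, flip to white, move to (1,3). |black|=4 — new cell
Step 5: on WHITE (1,3): turn R to E, flip to black, move to (1,4). |black|=5 — new cell
Step 6: on WHITE (1,4): turn R to S, flip to black, move to (2,4). |black|=6 — new cell
Step 7: on BLACK (2,4): turn L to E, flip to white, move to (2,5). |black|=5 — new cell
Step 8: on BLACK (2,5): turn L to N, flip to white, move to (1,5). |black|=4 — new cell
Step 9: on WHITE (1,5): turn R to E, flip to black, move to (1,6). |black|=5 — new cell
Step 10: on WHITE (1,6): turn R to S, flip to black, move to (2,6). |black|=6 — new cell
No revisit within 10 steps.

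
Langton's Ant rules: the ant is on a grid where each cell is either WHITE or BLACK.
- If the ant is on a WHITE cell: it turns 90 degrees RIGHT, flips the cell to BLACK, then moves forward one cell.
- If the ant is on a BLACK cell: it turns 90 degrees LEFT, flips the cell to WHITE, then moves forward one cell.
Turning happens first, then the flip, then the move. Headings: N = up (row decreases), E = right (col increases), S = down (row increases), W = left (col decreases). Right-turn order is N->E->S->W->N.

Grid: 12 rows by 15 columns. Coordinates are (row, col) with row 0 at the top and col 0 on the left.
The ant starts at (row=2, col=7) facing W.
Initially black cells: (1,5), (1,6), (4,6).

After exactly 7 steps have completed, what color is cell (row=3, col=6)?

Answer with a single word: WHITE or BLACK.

Step 1: on WHITE (2,7): turn R to N, flip to black, move to (1,7). |black|=4
Step 2: on WHITE (1,7): turn R to E, flip to black, move to (1,8). |black|=5
Step 3: on WHITE (1,8): turn R to S, flip to black, move to (2,8). |black|=6
Step 4: on WHITE (2,8): turn R to W, flip to black, move to (2,7). |black|=7
Step 5: on BLACK (2,7): turn L to S, flip to white, move to (3,7). |black|=6
Step 6: on WHITE (3,7): turn R to W, flip to black, move to (3,6). |black|=7
Step 7: on WHITE (3,6): turn R to N, flip to black, move to (2,6). |black|=8

Answer: BLACK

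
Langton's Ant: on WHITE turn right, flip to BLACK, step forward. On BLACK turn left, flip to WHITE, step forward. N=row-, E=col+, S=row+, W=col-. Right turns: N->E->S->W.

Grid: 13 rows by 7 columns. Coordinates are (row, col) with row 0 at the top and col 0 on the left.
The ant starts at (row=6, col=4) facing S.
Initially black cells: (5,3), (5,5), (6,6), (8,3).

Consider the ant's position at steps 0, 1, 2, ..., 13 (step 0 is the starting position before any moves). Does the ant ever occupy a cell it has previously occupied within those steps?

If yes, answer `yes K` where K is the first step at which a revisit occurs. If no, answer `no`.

Step 1: on WHITE (6,4): turn R to W, flip to black, move to (6,3). |black|=5 — new cell
Step 2: on WHITE (6,3): turn R to N, flip to black, move to (5,3). |black|=6 — new cell
Step 3: on BLACK (5,3): turn L to W, flip to white, move to (5,2). |black|=5 — new cell
Step 4: on WHITE (5,2): turn R to N, flip to black, move to (4,2). |black|=6 — new cell
Step 5: on WHITE (4,2): turn R to E, flip to black, move to (4,3). |black|=7 — new cell
Step 6: on WHITE (4,3): turn R to S, flip to black, move to (5,3). |black|=8 — REVISIT

Answer: yes 6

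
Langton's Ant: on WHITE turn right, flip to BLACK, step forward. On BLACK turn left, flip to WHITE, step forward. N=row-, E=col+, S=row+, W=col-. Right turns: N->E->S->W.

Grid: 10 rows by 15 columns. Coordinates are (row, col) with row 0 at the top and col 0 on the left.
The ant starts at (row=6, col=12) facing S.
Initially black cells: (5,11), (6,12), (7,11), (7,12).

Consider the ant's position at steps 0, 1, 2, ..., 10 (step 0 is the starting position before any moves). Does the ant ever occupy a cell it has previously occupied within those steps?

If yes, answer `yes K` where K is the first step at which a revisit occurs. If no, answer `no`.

Answer: yes 10

Derivation:
Step 1: on BLACK (6,12): turn L to E, flip to white, move to (6,13). |black|=3 — new cell
Step 2: on WHITE (6,13): turn R to S, flip to black, move to (7,13). |black|=4 — new cell
Step 3: on WHITE (7,13): turn R to W, flip to black, move to (7,12). |black|=5 — new cell
Step 4: on BLACK (7,12): turn L to S, flip to white, move to (8,12). |black|=4 — new cell
Step 5: on WHITE (8,12): turn R to W, flip to black, move to (8,11). |black|=5 — new cell
Step 6: on WHITE (8,11): turn R to N, flip to black, move to (7,11). |black|=6 — new cell
Step 7: on BLACK (7,11): turn L to W, flip to white, move to (7,10). |black|=5 — new cell
Step 8: on WHITE (7,10): turn R to N, flip to black, move to (6,10). |black|=6 — new cell
Step 9: on WHITE (6,10): turn R to E, flip to black, move to (6,11). |black|=7 — new cell
Step 10: on WHITE (6,11): turn R to S, flip to black, move to (7,11). |black|=8 — REVISIT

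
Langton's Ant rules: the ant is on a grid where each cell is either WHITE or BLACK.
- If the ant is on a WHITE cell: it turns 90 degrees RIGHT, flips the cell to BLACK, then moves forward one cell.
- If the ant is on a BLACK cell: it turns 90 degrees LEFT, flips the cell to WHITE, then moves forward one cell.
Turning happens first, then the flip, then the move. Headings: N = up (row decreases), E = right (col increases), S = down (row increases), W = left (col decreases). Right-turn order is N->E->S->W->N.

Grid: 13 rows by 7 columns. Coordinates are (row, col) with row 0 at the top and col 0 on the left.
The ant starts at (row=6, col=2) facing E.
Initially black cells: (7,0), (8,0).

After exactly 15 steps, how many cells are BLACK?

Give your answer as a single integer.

Step 1: on WHITE (6,2): turn R to S, flip to black, move to (7,2). |black|=3
Step 2: on WHITE (7,2): turn R to W, flip to black, move to (7,1). |black|=4
Step 3: on WHITE (7,1): turn R to N, flip to black, move to (6,1). |black|=5
Step 4: on WHITE (6,1): turn R to E, flip to black, move to (6,2). |black|=6
Step 5: on BLACK (6,2): turn L to N, flip to white, move to (5,2). |black|=5
Step 6: on WHITE (5,2): turn R to E, flip to black, move to (5,3). |black|=6
Step 7: on WHITE (5,3): turn R to S, flip to black, move to (6,3). |black|=7
Step 8: on WHITE (6,3): turn R to W, flip to black, move to (6,2). |black|=8
Step 9: on WHITE (6,2): turn R to N, flip to black, move to (5,2). |black|=9
Step 10: on BLACK (5,2): turn L to W, flip to white, move to (5,1). |black|=8
Step 11: on WHITE (5,1): turn R to N, flip to black, move to (4,1). |black|=9
Step 12: on WHITE (4,1): turn R to E, flip to black, move to (4,2). |black|=10
Step 13: on WHITE (4,2): turn R to S, flip to black, move to (5,2). |black|=11
Step 14: on WHITE (5,2): turn R to W, flip to black, move to (5,1). |black|=12
Step 15: on BLACK (5,1): turn L to S, flip to white, move to (6,1). |black|=11

Answer: 11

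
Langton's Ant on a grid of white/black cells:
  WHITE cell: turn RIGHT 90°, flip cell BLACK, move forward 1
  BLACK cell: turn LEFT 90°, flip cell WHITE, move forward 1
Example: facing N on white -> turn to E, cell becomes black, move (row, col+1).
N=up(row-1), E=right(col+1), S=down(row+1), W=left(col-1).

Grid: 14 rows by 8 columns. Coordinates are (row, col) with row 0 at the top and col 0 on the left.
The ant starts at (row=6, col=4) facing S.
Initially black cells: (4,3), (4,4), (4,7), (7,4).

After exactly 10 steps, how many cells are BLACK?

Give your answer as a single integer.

Answer: 10

Derivation:
Step 1: on WHITE (6,4): turn R to W, flip to black, move to (6,3). |black|=5
Step 2: on WHITE (6,3): turn R to N, flip to black, move to (5,3). |black|=6
Step 3: on WHITE (5,3): turn R to E, flip to black, move to (5,4). |black|=7
Step 4: on WHITE (5,4): turn R to S, flip to black, move to (6,4). |black|=8
Step 5: on BLACK (6,4): turn L to E, flip to white, move to (6,5). |black|=7
Step 6: on WHITE (6,5): turn R to S, flip to black, move to (7,5). |black|=8
Step 7: on WHITE (7,5): turn R to W, flip to black, move to (7,4). |black|=9
Step 8: on BLACK (7,4): turn L to S, flip to white, move to (8,4). |black|=8
Step 9: on WHITE (8,4): turn R to W, flip to black, move to (8,3). |black|=9
Step 10: on WHITE (8,3): turn R to N, flip to black, move to (7,3). |black|=10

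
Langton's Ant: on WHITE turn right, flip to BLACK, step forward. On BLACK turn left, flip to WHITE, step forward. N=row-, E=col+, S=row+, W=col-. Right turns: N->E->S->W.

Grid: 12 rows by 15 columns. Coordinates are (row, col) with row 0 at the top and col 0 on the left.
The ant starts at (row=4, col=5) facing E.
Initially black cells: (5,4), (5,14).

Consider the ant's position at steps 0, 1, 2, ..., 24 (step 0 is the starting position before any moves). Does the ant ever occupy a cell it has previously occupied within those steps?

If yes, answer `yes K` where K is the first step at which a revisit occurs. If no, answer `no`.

Answer: yes 6

Derivation:
Step 1: on WHITE (4,5): turn R to S, flip to black, move to (5,5). |black|=3 — new cell
Step 2: on WHITE (5,5): turn R to W, flip to black, move to (5,4). |black|=4 — new cell
Step 3: on BLACK (5,4): turn L to S, flip to white, move to (6,4). |black|=3 — new cell
Step 4: on WHITE (6,4): turn R to W, flip to black, move to (6,3). |black|=4 — new cell
Step 5: on WHITE (6,3): turn R to N, flip to black, move to (5,3). |black|=5 — new cell
Step 6: on WHITE (5,3): turn R to E, flip to black, move to (5,4). |black|=6 — REVISIT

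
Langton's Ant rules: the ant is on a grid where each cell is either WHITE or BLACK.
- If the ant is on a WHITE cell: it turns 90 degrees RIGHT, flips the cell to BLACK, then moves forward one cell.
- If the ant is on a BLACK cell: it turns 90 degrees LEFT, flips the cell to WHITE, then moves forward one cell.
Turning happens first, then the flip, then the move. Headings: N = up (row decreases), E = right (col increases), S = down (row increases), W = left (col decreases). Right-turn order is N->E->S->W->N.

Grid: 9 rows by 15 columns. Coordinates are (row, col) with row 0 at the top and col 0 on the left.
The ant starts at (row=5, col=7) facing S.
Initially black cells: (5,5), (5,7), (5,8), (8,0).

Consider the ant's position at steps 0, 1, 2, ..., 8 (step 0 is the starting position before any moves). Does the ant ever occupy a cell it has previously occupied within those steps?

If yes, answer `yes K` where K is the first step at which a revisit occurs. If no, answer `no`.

Answer: yes 5

Derivation:
Step 1: on BLACK (5,7): turn L to E, flip to white, move to (5,8). |black|=3 — new cell
Step 2: on BLACK (5,8): turn L to N, flip to white, move to (4,8). |black|=2 — new cell
Step 3: on WHITE (4,8): turn R to E, flip to black, move to (4,9). |black|=3 — new cell
Step 4: on WHITE (4,9): turn R to S, flip to black, move to (5,9). |black|=4 — new cell
Step 5: on WHITE (5,9): turn R to W, flip to black, move to (5,8). |black|=5 — REVISIT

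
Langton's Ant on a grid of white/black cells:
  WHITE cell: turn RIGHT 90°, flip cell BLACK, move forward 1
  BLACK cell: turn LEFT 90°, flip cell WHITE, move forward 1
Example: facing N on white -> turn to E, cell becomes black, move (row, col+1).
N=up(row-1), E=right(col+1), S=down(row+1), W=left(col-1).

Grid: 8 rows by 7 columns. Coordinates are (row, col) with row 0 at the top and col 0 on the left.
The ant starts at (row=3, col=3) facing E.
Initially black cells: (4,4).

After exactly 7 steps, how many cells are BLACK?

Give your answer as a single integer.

Step 1: on WHITE (3,3): turn R to S, flip to black, move to (4,3). |black|=2
Step 2: on WHITE (4,3): turn R to W, flip to black, move to (4,2). |black|=3
Step 3: on WHITE (4,2): turn R to N, flip to black, move to (3,2). |black|=4
Step 4: on WHITE (3,2): turn R to E, flip to black, move to (3,3). |black|=5
Step 5: on BLACK (3,3): turn L to N, flip to white, move to (2,3). |black|=4
Step 6: on WHITE (2,3): turn R to E, flip to black, move to (2,4). |black|=5
Step 7: on WHITE (2,4): turn R to S, flip to black, move to (3,4). |black|=6

Answer: 6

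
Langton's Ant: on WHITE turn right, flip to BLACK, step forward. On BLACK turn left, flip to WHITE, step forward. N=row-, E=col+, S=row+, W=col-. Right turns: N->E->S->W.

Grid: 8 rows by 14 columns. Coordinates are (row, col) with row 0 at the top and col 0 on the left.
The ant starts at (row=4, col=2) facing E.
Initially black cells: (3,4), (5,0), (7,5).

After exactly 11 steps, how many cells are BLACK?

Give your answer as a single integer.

Answer: 10

Derivation:
Step 1: on WHITE (4,2): turn R to S, flip to black, move to (5,2). |black|=4
Step 2: on WHITE (5,2): turn R to W, flip to black, move to (5,1). |black|=5
Step 3: on WHITE (5,1): turn R to N, flip to black, move to (4,1). |black|=6
Step 4: on WHITE (4,1): turn R to E, flip to black, move to (4,2). |black|=7
Step 5: on BLACK (4,2): turn L to N, flip to white, move to (3,2). |black|=6
Step 6: on WHITE (3,2): turn R to E, flip to black, move to (3,3). |black|=7
Step 7: on WHITE (3,3): turn R to S, flip to black, move to (4,3). |black|=8
Step 8: on WHITE (4,3): turn R to W, flip to black, move to (4,2). |black|=9
Step 9: on WHITE (4,2): turn R to N, flip to black, move to (3,2). |black|=10
Step 10: on BLACK (3,2): turn L to W, flip to white, move to (3,1). |black|=9
Step 11: on WHITE (3,1): turn R to N, flip to black, move to (2,1). |black|=10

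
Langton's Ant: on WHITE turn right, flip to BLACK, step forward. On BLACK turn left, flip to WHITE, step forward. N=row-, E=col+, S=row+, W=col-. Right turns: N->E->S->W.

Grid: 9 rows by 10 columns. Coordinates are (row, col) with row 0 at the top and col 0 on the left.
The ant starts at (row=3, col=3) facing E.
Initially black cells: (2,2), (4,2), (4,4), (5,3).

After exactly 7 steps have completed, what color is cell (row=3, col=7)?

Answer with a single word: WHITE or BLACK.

Step 1: on WHITE (3,3): turn R to S, flip to black, move to (4,3). |black|=5
Step 2: on WHITE (4,3): turn R to W, flip to black, move to (4,2). |black|=6
Step 3: on BLACK (4,2): turn L to S, flip to white, move to (5,2). |black|=5
Step 4: on WHITE (5,2): turn R to W, flip to black, move to (5,1). |black|=6
Step 5: on WHITE (5,1): turn R to N, flip to black, move to (4,1). |black|=7
Step 6: on WHITE (4,1): turn R to E, flip to black, move to (4,2). |black|=8
Step 7: on WHITE (4,2): turn R to S, flip to black, move to (5,2). |black|=9

Answer: WHITE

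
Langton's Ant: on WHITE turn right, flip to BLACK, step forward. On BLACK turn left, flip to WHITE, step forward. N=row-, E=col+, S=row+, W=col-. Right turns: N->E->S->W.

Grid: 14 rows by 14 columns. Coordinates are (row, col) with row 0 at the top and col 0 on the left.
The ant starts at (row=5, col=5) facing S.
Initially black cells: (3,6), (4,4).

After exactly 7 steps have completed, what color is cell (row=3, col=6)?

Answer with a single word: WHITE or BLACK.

Step 1: on WHITE (5,5): turn R to W, flip to black, move to (5,4). |black|=3
Step 2: on WHITE (5,4): turn R to N, flip to black, move to (4,4). |black|=4
Step 3: on BLACK (4,4): turn L to W, flip to white, move to (4,3). |black|=3
Step 4: on WHITE (4,3): turn R to N, flip to black, move to (3,3). |black|=4
Step 5: on WHITE (3,3): turn R to E, flip to black, move to (3,4). |black|=5
Step 6: on WHITE (3,4): turn R to S, flip to black, move to (4,4). |black|=6
Step 7: on WHITE (4,4): turn R to W, flip to black, move to (4,3). |black|=7

Answer: BLACK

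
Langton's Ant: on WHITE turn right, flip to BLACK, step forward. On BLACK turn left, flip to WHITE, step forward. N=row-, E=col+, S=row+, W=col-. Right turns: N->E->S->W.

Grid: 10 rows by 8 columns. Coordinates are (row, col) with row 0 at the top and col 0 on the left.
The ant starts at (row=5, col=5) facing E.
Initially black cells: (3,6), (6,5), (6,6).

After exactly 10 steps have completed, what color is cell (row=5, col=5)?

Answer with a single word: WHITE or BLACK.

Step 1: on WHITE (5,5): turn R to S, flip to black, move to (6,5). |black|=4
Step 2: on BLACK (6,5): turn L to E, flip to white, move to (6,6). |black|=3
Step 3: on BLACK (6,6): turn L to N, flip to white, move to (5,6). |black|=2
Step 4: on WHITE (5,6): turn R to E, flip to black, move to (5,7). |black|=3
Step 5: on WHITE (5,7): turn R to S, flip to black, move to (6,7). |black|=4
Step 6: on WHITE (6,7): turn R to W, flip to black, move to (6,6). |black|=5
Step 7: on WHITE (6,6): turn R to N, flip to black, move to (5,6). |black|=6
Step 8: on BLACK (5,6): turn L to W, flip to white, move to (5,5). |black|=5
Step 9: on BLACK (5,5): turn L to S, flip to white, move to (6,5). |black|=4
Step 10: on WHITE (6,5): turn R to W, flip to black, move to (6,4). |black|=5

Answer: WHITE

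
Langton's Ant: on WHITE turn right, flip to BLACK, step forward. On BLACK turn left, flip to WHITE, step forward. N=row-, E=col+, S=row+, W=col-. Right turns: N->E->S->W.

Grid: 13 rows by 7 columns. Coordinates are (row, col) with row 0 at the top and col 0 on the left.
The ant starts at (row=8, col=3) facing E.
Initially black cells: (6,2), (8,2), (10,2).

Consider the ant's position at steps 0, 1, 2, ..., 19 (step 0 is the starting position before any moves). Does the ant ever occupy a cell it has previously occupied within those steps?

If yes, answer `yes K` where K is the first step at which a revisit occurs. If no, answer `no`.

Step 1: on WHITE (8,3): turn R to S, flip to black, move to (9,3). |black|=4 — new cell
Step 2: on WHITE (9,3): turn R to W, flip to black, move to (9,2). |black|=5 — new cell
Step 3: on WHITE (9,2): turn R to N, flip to black, move to (8,2). |black|=6 — new cell
Step 4: on BLACK (8,2): turn L to W, flip to white, move to (8,1). |black|=5 — new cell
Step 5: on WHITE (8,1): turn R to N, flip to black, move to (7,1). |black|=6 — new cell
Step 6: on WHITE (7,1): turn R to E, flip to black, move to (7,2). |black|=7 — new cell
Step 7: on WHITE (7,2): turn R to S, flip to black, move to (8,2). |black|=8 — REVISIT

Answer: yes 7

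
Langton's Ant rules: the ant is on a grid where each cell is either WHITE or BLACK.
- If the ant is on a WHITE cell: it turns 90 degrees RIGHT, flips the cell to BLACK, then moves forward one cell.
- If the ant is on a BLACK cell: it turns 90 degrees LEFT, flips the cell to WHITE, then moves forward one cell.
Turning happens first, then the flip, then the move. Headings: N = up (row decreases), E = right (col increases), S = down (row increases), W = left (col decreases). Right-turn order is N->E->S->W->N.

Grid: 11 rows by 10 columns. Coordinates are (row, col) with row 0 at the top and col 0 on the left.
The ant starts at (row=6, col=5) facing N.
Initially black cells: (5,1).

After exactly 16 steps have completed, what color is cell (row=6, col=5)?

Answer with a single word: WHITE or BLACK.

Answer: BLACK

Derivation:
Step 1: on WHITE (6,5): turn R to E, flip to black, move to (6,6). |black|=2
Step 2: on WHITE (6,6): turn R to S, flip to black, move to (7,6). |black|=3
Step 3: on WHITE (7,6): turn R to W, flip to black, move to (7,5). |black|=4
Step 4: on WHITE (7,5): turn R to N, flip to black, move to (6,5). |black|=5
Step 5: on BLACK (6,5): turn L to W, flip to white, move to (6,4). |black|=4
Step 6: on WHITE (6,4): turn R to N, flip to black, move to (5,4). |black|=5
Step 7: on WHITE (5,4): turn R to E, flip to black, move to (5,5). |black|=6
Step 8: on WHITE (5,5): turn R to S, flip to black, move to (6,5). |black|=7
Step 9: on WHITE (6,5): turn R to W, flip to black, move to (6,4). |black|=8
Step 10: on BLACK (6,4): turn L to S, flip to white, move to (7,4). |black|=7
Step 11: on WHITE (7,4): turn R to W, flip to black, move to (7,3). |black|=8
Step 12: on WHITE (7,3): turn R to N, flip to black, move to (6,3). |black|=9
Step 13: on WHITE (6,3): turn R to E, flip to black, move to (6,4). |black|=10
Step 14: on WHITE (6,4): turn R to S, flip to black, move to (7,4). |black|=11
Step 15: on BLACK (7,4): turn L to E, flip to white, move to (7,5). |black|=10
Step 16: on BLACK (7,5): turn L to N, flip to white, move to (6,5). |black|=9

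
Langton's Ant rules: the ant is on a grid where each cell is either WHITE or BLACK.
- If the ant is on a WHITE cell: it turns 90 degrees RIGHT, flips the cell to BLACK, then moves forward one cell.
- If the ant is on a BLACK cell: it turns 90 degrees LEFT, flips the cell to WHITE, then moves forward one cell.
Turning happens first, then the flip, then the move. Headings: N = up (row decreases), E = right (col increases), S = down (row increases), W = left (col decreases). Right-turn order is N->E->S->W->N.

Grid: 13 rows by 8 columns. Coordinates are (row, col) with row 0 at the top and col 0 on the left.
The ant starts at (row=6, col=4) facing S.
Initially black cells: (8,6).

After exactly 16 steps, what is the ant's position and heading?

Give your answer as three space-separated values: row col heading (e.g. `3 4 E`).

Step 1: on WHITE (6,4): turn R to W, flip to black, move to (6,3). |black|=2
Step 2: on WHITE (6,3): turn R to N, flip to black, move to (5,3). |black|=3
Step 3: on WHITE (5,3): turn R to E, flip to black, move to (5,4). |black|=4
Step 4: on WHITE (5,4): turn R to S, flip to black, move to (6,4). |black|=5
Step 5: on BLACK (6,4): turn L to E, flip to white, move to (6,5). |black|=4
Step 6: on WHITE (6,5): turn R to S, flip to black, move to (7,5). |black|=5
Step 7: on WHITE (7,5): turn R to W, flip to black, move to (7,4). |black|=6
Step 8: on WHITE (7,4): turn R to N, flip to black, move to (6,4). |black|=7
Step 9: on WHITE (6,4): turn R to E, flip to black, move to (6,5). |black|=8
Step 10: on BLACK (6,5): turn L to N, flip to white, move to (5,5). |black|=7
Step 11: on WHITE (5,5): turn R to E, flip to black, move to (5,6). |black|=8
Step 12: on WHITE (5,6): turn R to S, flip to black, move to (6,6). |black|=9
Step 13: on WHITE (6,6): turn R to W, flip to black, move to (6,5). |black|=10
Step 14: on WHITE (6,5): turn R to N, flip to black, move to (5,5). |black|=11
Step 15: on BLACK (5,5): turn L to W, flip to white, move to (5,4). |black|=10
Step 16: on BLACK (5,4): turn L to S, flip to white, move to (6,4). |black|=9

Answer: 6 4 S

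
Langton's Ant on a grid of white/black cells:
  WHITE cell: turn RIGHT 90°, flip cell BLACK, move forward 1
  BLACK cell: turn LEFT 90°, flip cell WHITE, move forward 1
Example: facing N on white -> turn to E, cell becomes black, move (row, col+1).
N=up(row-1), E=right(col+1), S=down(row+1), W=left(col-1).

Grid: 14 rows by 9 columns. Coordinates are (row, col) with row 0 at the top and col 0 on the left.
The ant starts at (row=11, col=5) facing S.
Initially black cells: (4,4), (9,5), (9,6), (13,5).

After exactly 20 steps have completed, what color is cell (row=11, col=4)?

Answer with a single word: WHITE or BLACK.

Answer: BLACK

Derivation:
Step 1: on WHITE (11,5): turn R to W, flip to black, move to (11,4). |black|=5
Step 2: on WHITE (11,4): turn R to N, flip to black, move to (10,4). |black|=6
Step 3: on WHITE (10,4): turn R to E, flip to black, move to (10,5). |black|=7
Step 4: on WHITE (10,5): turn R to S, flip to black, move to (11,5). |black|=8
Step 5: on BLACK (11,5): turn L to E, flip to white, move to (11,6). |black|=7
Step 6: on WHITE (11,6): turn R to S, flip to black, move to (12,6). |black|=8
Step 7: on WHITE (12,6): turn R to W, flip to black, move to (12,5). |black|=9
Step 8: on WHITE (12,5): turn R to N, flip to black, move to (11,5). |black|=10
Step 9: on WHITE (11,5): turn R to E, flip to black, move to (11,6). |black|=11
Step 10: on BLACK (11,6): turn L to N, flip to white, move to (10,6). |black|=10
Step 11: on WHITE (10,6): turn R to E, flip to black, move to (10,7). |black|=11
Step 12: on WHITE (10,7): turn R to S, flip to black, move to (11,7). |black|=12
Step 13: on WHITE (11,7): turn R to W, flip to black, move to (11,6). |black|=13
Step 14: on WHITE (11,6): turn R to N, flip to black, move to (10,6). |black|=14
Step 15: on BLACK (10,6): turn L to W, flip to white, move to (10,5). |black|=13
Step 16: on BLACK (10,5): turn L to S, flip to white, move to (11,5). |black|=12
Step 17: on BLACK (11,5): turn L to E, flip to white, move to (11,6). |black|=11
Step 18: on BLACK (11,6): turn L to N, flip to white, move to (10,6). |black|=10
Step 19: on WHITE (10,6): turn R to E, flip to black, move to (10,7). |black|=11
Step 20: on BLACK (10,7): turn L to N, flip to white, move to (9,7). |black|=10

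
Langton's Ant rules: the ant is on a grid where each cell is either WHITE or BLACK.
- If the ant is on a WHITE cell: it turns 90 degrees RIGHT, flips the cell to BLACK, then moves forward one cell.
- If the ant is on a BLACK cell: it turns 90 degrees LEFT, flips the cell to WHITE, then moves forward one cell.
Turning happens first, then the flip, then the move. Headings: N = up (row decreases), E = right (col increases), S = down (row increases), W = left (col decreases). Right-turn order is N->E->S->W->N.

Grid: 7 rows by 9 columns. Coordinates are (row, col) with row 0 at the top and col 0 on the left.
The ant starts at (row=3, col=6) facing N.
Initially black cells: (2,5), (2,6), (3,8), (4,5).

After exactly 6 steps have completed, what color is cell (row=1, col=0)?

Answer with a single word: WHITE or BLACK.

Answer: WHITE

Derivation:
Step 1: on WHITE (3,6): turn R to E, flip to black, move to (3,7). |black|=5
Step 2: on WHITE (3,7): turn R to S, flip to black, move to (4,7). |black|=6
Step 3: on WHITE (4,7): turn R to W, flip to black, move to (4,6). |black|=7
Step 4: on WHITE (4,6): turn R to N, flip to black, move to (3,6). |black|=8
Step 5: on BLACK (3,6): turn L to W, flip to white, move to (3,5). |black|=7
Step 6: on WHITE (3,5): turn R to N, flip to black, move to (2,5). |black|=8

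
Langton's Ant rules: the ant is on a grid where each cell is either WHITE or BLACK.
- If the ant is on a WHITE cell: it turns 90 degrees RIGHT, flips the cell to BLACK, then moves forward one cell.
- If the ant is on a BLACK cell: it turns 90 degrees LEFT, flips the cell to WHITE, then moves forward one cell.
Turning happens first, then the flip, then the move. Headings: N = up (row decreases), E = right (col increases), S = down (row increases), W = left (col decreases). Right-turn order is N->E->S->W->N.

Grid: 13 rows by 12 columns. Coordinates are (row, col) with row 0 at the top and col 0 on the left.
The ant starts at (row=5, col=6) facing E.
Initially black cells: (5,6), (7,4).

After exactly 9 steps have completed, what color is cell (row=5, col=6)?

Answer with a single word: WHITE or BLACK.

Answer: BLACK

Derivation:
Step 1: on BLACK (5,6): turn L to N, flip to white, move to (4,6). |black|=1
Step 2: on WHITE (4,6): turn R to E, flip to black, move to (4,7). |black|=2
Step 3: on WHITE (4,7): turn R to S, flip to black, move to (5,7). |black|=3
Step 4: on WHITE (5,7): turn R to W, flip to black, move to (5,6). |black|=4
Step 5: on WHITE (5,6): turn R to N, flip to black, move to (4,6). |black|=5
Step 6: on BLACK (4,6): turn L to W, flip to white, move to (4,5). |black|=4
Step 7: on WHITE (4,5): turn R to N, flip to black, move to (3,5). |black|=5
Step 8: on WHITE (3,5): turn R to E, flip to black, move to (3,6). |black|=6
Step 9: on WHITE (3,6): turn R to S, flip to black, move to (4,6). |black|=7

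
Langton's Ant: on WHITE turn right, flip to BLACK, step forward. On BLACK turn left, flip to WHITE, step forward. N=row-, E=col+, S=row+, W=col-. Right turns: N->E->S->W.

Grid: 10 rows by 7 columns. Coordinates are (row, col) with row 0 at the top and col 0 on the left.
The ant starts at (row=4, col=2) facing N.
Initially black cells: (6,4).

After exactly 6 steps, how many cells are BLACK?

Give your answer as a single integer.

Step 1: on WHITE (4,2): turn R to E, flip to black, move to (4,3). |black|=2
Step 2: on WHITE (4,3): turn R to S, flip to black, move to (5,3). |black|=3
Step 3: on WHITE (5,3): turn R to W, flip to black, move to (5,2). |black|=4
Step 4: on WHITE (5,2): turn R to N, flip to black, move to (4,2). |black|=5
Step 5: on BLACK (4,2): turn L to W, flip to white, move to (4,1). |black|=4
Step 6: on WHITE (4,1): turn R to N, flip to black, move to (3,1). |black|=5

Answer: 5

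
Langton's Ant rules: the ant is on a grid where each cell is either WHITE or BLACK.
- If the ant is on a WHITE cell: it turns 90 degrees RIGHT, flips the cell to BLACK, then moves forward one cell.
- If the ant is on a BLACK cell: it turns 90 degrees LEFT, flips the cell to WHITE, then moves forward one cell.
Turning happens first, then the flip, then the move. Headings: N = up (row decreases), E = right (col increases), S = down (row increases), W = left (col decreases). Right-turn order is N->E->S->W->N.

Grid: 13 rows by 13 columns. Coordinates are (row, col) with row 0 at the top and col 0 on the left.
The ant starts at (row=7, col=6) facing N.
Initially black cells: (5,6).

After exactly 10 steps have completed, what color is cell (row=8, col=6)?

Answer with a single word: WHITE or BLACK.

Answer: BLACK

Derivation:
Step 1: on WHITE (7,6): turn R to E, flip to black, move to (7,7). |black|=2
Step 2: on WHITE (7,7): turn R to S, flip to black, move to (8,7). |black|=3
Step 3: on WHITE (8,7): turn R to W, flip to black, move to (8,6). |black|=4
Step 4: on WHITE (8,6): turn R to N, flip to black, move to (7,6). |black|=5
Step 5: on BLACK (7,6): turn L to W, flip to white, move to (7,5). |black|=4
Step 6: on WHITE (7,5): turn R to N, flip to black, move to (6,5). |black|=5
Step 7: on WHITE (6,5): turn R to E, flip to black, move to (6,6). |black|=6
Step 8: on WHITE (6,6): turn R to S, flip to black, move to (7,6). |black|=7
Step 9: on WHITE (7,6): turn R to W, flip to black, move to (7,5). |black|=8
Step 10: on BLACK (7,5): turn L to S, flip to white, move to (8,5). |black|=7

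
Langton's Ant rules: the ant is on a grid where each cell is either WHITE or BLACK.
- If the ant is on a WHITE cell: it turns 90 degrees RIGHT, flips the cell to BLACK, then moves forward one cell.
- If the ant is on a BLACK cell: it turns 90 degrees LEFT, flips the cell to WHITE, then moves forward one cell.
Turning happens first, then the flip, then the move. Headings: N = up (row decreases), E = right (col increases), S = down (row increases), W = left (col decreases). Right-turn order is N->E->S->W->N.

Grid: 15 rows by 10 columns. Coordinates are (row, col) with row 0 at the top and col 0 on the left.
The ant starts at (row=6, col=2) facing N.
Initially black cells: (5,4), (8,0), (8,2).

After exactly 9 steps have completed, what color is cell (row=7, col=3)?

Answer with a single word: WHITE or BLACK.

Step 1: on WHITE (6,2): turn R to E, flip to black, move to (6,3). |black|=4
Step 2: on WHITE (6,3): turn R to S, flip to black, move to (7,3). |black|=5
Step 3: on WHITE (7,3): turn R to W, flip to black, move to (7,2). |black|=6
Step 4: on WHITE (7,2): turn R to N, flip to black, move to (6,2). |black|=7
Step 5: on BLACK (6,2): turn L to W, flip to white, move to (6,1). |black|=6
Step 6: on WHITE (6,1): turn R to N, flip to black, move to (5,1). |black|=7
Step 7: on WHITE (5,1): turn R to E, flip to black, move to (5,2). |black|=8
Step 8: on WHITE (5,2): turn R to S, flip to black, move to (6,2). |black|=9
Step 9: on WHITE (6,2): turn R to W, flip to black, move to (6,1). |black|=10

Answer: BLACK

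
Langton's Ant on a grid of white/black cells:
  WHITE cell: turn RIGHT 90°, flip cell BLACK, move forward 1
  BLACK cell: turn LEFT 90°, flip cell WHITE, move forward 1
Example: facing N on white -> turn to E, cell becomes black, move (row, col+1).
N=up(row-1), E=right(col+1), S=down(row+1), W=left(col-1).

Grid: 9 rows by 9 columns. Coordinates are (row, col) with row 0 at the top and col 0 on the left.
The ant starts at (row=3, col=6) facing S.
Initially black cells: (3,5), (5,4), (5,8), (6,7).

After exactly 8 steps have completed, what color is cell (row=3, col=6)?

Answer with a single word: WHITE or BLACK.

Answer: BLACK

Derivation:
Step 1: on WHITE (3,6): turn R to W, flip to black, move to (3,5). |black|=5
Step 2: on BLACK (3,5): turn L to S, flip to white, move to (4,5). |black|=4
Step 3: on WHITE (4,5): turn R to W, flip to black, move to (4,4). |black|=5
Step 4: on WHITE (4,4): turn R to N, flip to black, move to (3,4). |black|=6
Step 5: on WHITE (3,4): turn R to E, flip to black, move to (3,5). |black|=7
Step 6: on WHITE (3,5): turn R to S, flip to black, move to (4,5). |black|=8
Step 7: on BLACK (4,5): turn L to E, flip to white, move to (4,6). |black|=7
Step 8: on WHITE (4,6): turn R to S, flip to black, move to (5,6). |black|=8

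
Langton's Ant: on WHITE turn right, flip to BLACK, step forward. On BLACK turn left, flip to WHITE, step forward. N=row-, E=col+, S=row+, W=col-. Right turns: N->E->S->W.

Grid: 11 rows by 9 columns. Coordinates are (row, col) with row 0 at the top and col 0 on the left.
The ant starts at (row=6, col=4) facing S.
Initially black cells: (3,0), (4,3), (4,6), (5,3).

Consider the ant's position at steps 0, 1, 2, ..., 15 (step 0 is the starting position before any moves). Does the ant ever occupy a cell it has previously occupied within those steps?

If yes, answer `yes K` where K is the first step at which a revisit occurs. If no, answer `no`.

Answer: yes 9

Derivation:
Step 1: on WHITE (6,4): turn R to W, flip to black, move to (6,3). |black|=5 — new cell
Step 2: on WHITE (6,3): turn R to N, flip to black, move to (5,3). |black|=6 — new cell
Step 3: on BLACK (5,3): turn L to W, flip to white, move to (5,2). |black|=5 — new cell
Step 4: on WHITE (5,2): turn R to N, flip to black, move to (4,2). |black|=6 — new cell
Step 5: on WHITE (4,2): turn R to E, flip to black, move to (4,3). |black|=7 — new cell
Step 6: on BLACK (4,3): turn L to N, flip to white, move to (3,3). |black|=6 — new cell
Step 7: on WHITE (3,3): turn R to E, flip to black, move to (3,4). |black|=7 — new cell
Step 8: on WHITE (3,4): turn R to S, flip to black, move to (4,4). |black|=8 — new cell
Step 9: on WHITE (4,4): turn R to W, flip to black, move to (4,3). |black|=9 — REVISIT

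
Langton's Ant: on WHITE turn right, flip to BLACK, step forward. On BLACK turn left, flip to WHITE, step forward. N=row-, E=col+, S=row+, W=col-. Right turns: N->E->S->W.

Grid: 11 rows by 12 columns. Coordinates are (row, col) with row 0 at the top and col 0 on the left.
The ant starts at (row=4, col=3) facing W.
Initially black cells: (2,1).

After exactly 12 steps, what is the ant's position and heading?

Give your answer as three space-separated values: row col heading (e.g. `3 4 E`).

Step 1: on WHITE (4,3): turn R to N, flip to black, move to (3,3). |black|=2
Step 2: on WHITE (3,3): turn R to E, flip to black, move to (3,4). |black|=3
Step 3: on WHITE (3,4): turn R to S, flip to black, move to (4,4). |black|=4
Step 4: on WHITE (4,4): turn R to W, flip to black, move to (4,3). |black|=5
Step 5: on BLACK (4,3): turn L to S, flip to white, move to (5,3). |black|=4
Step 6: on WHITE (5,3): turn R to W, flip to black, move to (5,2). |black|=5
Step 7: on WHITE (5,2): turn R to N, flip to black, move to (4,2). |black|=6
Step 8: on WHITE (4,2): turn R to E, flip to black, move to (4,3). |black|=7
Step 9: on WHITE (4,3): turn R to S, flip to black, move to (5,3). |black|=8
Step 10: on BLACK (5,3): turn L to E, flip to white, move to (5,4). |black|=7
Step 11: on WHITE (5,4): turn R to S, flip to black, move to (6,4). |black|=8
Step 12: on WHITE (6,4): turn R to W, flip to black, move to (6,3). |black|=9

Answer: 6 3 W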